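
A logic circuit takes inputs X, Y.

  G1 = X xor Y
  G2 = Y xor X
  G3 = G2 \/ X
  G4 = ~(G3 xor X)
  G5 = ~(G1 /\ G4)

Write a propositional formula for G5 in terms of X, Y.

G1 = X xor Y
G2 = Y xor X
G3 = G2 \/ X = (Y xor X) \/ X
G4 = ~(G3 xor X) = ~(((Y xor X) \/ X) xor X)
G5 = ~(G1 /\ G4) = ~((X xor Y) /\ (~(((Y xor X) \/ X) xor X)))

~((X xor Y) /\ (~(((Y xor X) \/ X) xor X)))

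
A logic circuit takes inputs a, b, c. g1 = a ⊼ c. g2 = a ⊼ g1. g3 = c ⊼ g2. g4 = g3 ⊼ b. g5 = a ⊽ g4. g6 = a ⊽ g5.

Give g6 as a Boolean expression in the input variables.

a ⊽ (a ⊽ ((c ⊼ (a ⊼ (a ⊼ c))) ⊼ b))

g1 = a ⊼ c
g2 = a ⊼ g1 = a ⊼ (a ⊼ c)
g3 = c ⊼ g2 = c ⊼ (a ⊼ (a ⊼ c))
g4 = g3 ⊼ b = (c ⊼ (a ⊼ (a ⊼ c))) ⊼ b
g5 = a ⊽ g4 = a ⊽ ((c ⊼ (a ⊼ (a ⊼ c))) ⊼ b)
g6 = a ⊽ g5 = a ⊽ (a ⊽ ((c ⊼ (a ⊼ (a ⊼ c))) ⊼ b))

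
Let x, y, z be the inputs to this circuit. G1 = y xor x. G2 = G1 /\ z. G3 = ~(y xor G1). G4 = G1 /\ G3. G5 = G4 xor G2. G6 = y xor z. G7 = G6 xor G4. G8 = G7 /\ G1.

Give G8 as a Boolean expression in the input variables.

G1 = y xor x
G3 = ~(y xor G1) = ~(y xor (y xor x))
G4 = G1 /\ G3 = (y xor x) /\ (~(y xor (y xor x)))
G6 = y xor z
G7 = G6 xor G4 = (y xor z) xor ((y xor x) /\ (~(y xor (y xor x))))
G8 = G7 /\ G1 = ((y xor z) xor ((y xor x) /\ (~(y xor (y xor x))))) /\ (y xor x)

((y xor z) xor ((y xor x) /\ (~(y xor (y xor x))))) /\ (y xor x)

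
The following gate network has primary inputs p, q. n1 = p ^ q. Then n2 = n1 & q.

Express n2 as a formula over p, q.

(p ^ q) & q

n1 = p ^ q
n2 = n1 & q = (p ^ q) & q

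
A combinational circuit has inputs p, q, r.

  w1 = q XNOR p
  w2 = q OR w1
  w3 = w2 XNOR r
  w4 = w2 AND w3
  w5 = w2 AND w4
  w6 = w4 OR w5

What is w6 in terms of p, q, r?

w1 = q XNOR p
w2 = q OR w1 = q OR (q XNOR p)
w3 = w2 XNOR r = (q OR (q XNOR p)) XNOR r
w4 = w2 AND w3 = (q OR (q XNOR p)) AND ((q OR (q XNOR p)) XNOR r)
w5 = w2 AND w4 = (q OR (q XNOR p)) AND ((q OR (q XNOR p)) AND ((q OR (q XNOR p)) XNOR r))
w6 = w4 OR w5 = ((q OR (q XNOR p)) AND ((q OR (q XNOR p)) XNOR r)) OR ((q OR (q XNOR p)) AND ((q OR (q XNOR p)) AND ((q OR (q XNOR p)) XNOR r)))

((q OR (q XNOR p)) AND ((q OR (q XNOR p)) XNOR r)) OR ((q OR (q XNOR p)) AND ((q OR (q XNOR p)) AND ((q OR (q XNOR p)) XNOR r)))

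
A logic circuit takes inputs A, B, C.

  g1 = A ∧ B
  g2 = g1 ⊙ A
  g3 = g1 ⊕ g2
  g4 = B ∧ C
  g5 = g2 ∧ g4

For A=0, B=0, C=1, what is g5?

0

g1 = 0 ∧ 0 = 0
g2 = 0 ⊙ 0 = 1
g4 = 0 ∧ 1 = 0
g5 = 1 ∧ 0 = 0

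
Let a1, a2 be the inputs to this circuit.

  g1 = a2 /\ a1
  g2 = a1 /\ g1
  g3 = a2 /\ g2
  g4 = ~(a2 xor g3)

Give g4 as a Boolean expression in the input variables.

~(a2 xor (a2 /\ (a1 /\ (a2 /\ a1))))

g1 = a2 /\ a1
g2 = a1 /\ g1 = a1 /\ (a2 /\ a1)
g3 = a2 /\ g2 = a2 /\ (a1 /\ (a2 /\ a1))
g4 = ~(a2 xor g3) = ~(a2 xor (a2 /\ (a1 /\ (a2 /\ a1))))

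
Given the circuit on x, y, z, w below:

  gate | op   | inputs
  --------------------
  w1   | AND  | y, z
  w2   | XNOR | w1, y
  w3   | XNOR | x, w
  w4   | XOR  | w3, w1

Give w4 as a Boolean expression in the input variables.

(x XNOR w) XOR (y AND z)

w1 = y AND z
w3 = x XNOR w
w4 = w3 XOR w1 = (x XNOR w) XOR (y AND z)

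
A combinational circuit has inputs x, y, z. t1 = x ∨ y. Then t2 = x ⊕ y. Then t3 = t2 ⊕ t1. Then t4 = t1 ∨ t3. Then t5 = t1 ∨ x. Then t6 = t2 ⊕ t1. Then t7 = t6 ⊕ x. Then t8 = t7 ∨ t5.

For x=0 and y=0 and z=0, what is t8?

t1 = 0 ∨ 0 = 0
t2 = 0 ⊕ 0 = 0
t5 = 0 ∨ 0 = 0
t6 = 0 ⊕ 0 = 0
t7 = 0 ⊕ 0 = 0
t8 = 0 ∨ 0 = 0

0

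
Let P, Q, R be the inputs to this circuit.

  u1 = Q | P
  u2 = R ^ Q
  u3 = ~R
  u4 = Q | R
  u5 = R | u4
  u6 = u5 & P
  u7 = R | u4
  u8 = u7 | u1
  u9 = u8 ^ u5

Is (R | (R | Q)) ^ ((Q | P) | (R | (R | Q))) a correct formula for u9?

u1 = Q | P
u4 = Q | R
u5 = R | u4 = R | (Q | R)
u7 = R | u4 = R | (Q | R)
u8 = u7 | u1 = (R | (Q | R)) | (Q | P)
u9 = u8 ^ u5 = ((R | (Q | R)) | (Q | P)) ^ (R | (Q | R))
At P=0, Q=0, R=0: circuit gives 0, formula gives 0.
At P=1, Q=0, R=0: circuit gives 1, formula gives 1.
Agrees on all 8 inputs.

Yes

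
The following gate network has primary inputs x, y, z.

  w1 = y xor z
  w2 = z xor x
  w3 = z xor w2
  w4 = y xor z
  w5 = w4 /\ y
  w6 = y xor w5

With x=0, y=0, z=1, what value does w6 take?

0

w4 = 0 xor 1 = 1
w5 = 1 /\ 0 = 0
w6 = 0 xor 0 = 0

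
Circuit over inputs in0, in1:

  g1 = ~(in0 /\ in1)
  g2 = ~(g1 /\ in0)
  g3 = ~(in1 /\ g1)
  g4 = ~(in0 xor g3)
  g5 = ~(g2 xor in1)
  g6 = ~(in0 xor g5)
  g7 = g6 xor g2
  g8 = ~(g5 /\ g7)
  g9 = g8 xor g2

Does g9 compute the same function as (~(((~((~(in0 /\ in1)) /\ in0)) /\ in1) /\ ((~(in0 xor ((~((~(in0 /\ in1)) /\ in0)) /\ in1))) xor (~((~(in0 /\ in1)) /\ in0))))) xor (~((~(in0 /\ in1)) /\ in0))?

g1 = ~(in0 /\ in1)
g2 = ~(g1 /\ in0) = ~((~(in0 /\ in1)) /\ in0)
g5 = ~(g2 xor in1) = ~((~((~(in0 /\ in1)) /\ in0)) xor in1)
g6 = ~(in0 xor g5) = ~(in0 xor (~((~((~(in0 /\ in1)) /\ in0)) xor in1)))
g7 = g6 xor g2 = (~(in0 xor (~((~((~(in0 /\ in1)) /\ in0)) xor in1)))) xor (~((~(in0 /\ in1)) /\ in0))
g8 = ~(g5 /\ g7) = ~((~((~((~(in0 /\ in1)) /\ in0)) xor in1)) /\ ((~(in0 xor (~((~((~(in0 /\ in1)) /\ in0)) xor in1)))) xor (~((~(in0 /\ in1)) /\ in0))))
g9 = g8 xor g2 = (~((~((~((~(in0 /\ in1)) /\ in0)) xor in1)) /\ ((~(in0 xor (~((~((~(in0 /\ in1)) /\ in0)) xor in1)))) xor (~((~(in0 /\ in1)) /\ in0))))) xor (~((~(in0 /\ in1)) /\ in0))
At in0=1, in1=0: circuit gives 0, formula gives 1.

No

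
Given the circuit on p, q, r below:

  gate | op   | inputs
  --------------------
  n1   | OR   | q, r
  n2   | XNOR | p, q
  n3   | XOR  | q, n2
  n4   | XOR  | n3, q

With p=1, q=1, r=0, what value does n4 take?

n2 = 1 XNOR 1 = 1
n3 = 1 XOR 1 = 0
n4 = 0 XOR 1 = 1

1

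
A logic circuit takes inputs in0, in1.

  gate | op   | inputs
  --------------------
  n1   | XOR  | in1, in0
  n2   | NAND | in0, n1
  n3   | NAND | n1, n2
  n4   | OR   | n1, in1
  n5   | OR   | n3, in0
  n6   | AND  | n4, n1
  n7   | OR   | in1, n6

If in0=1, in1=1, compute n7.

1

n1 = 1 XOR 1 = 0
n4 = 0 OR 1 = 1
n6 = 1 AND 0 = 0
n7 = 1 OR 0 = 1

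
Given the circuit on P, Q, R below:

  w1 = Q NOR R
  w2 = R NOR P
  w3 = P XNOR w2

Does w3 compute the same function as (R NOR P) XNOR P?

w2 = R NOR P
w3 = P XNOR w2 = P XNOR (R NOR P)
At P=0, Q=0, R=0: circuit gives 0, formula gives 0.
At P=0, Q=0, R=1: circuit gives 1, formula gives 1.
Agrees on all 8 inputs.

Yes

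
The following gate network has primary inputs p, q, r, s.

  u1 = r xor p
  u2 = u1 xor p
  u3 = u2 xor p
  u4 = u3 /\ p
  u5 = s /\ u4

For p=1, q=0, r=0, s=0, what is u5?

0

u1 = 0 xor 1 = 1
u2 = 1 xor 1 = 0
u3 = 0 xor 1 = 1
u4 = 1 /\ 1 = 1
u5 = 0 /\ 1 = 0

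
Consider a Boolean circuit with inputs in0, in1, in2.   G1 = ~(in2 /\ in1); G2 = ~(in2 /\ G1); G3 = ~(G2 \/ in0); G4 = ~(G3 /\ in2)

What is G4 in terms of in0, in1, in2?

G1 = ~(in2 /\ in1)
G2 = ~(in2 /\ G1) = ~(in2 /\ (~(in2 /\ in1)))
G3 = ~(G2 \/ in0) = ~((~(in2 /\ (~(in2 /\ in1)))) \/ in0)
G4 = ~(G3 /\ in2) = ~((~((~(in2 /\ (~(in2 /\ in1)))) \/ in0)) /\ in2)

~((~((~(in2 /\ (~(in2 /\ in1)))) \/ in0)) /\ in2)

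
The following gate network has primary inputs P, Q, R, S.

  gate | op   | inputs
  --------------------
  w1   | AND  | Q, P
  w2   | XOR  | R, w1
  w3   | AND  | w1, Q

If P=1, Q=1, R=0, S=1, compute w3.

w1 = 1 AND 1 = 1
w3 = 1 AND 1 = 1

1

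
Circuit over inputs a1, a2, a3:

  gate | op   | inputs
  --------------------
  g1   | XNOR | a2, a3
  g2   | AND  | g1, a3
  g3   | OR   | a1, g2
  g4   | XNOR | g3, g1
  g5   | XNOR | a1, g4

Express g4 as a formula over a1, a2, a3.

g1 = a2 XNOR a3
g2 = g1 AND a3 = (a2 XNOR a3) AND a3
g3 = a1 OR g2 = a1 OR ((a2 XNOR a3) AND a3)
g4 = g3 XNOR g1 = (a1 OR ((a2 XNOR a3) AND a3)) XNOR (a2 XNOR a3)

(a1 OR ((a2 XNOR a3) AND a3)) XNOR (a2 XNOR a3)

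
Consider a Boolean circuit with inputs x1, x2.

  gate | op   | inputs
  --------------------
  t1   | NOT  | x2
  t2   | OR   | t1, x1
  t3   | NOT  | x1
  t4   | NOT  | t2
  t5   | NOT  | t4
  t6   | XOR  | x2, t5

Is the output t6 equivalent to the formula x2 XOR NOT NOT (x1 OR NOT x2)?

t1 = NOT x2
t2 = t1 OR x1 = NOT x2 OR x1
t4 = NOT t2 = NOT (NOT x2 OR x1)
t5 = NOT t4 = NOT NOT (NOT x2 OR x1)
t6 = x2 XOR t5 = x2 XOR NOT NOT (NOT x2 OR x1)
At x1=1, x2=1: circuit gives 0, formula gives 0.
At x1=0, x2=0: circuit gives 1, formula gives 1.
Agrees on all 4 inputs.

Yes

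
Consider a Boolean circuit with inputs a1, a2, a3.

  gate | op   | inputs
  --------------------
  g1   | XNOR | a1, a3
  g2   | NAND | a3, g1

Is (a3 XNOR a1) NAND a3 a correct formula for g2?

g1 = a1 XNOR a3
g2 = a3 NAND g1 = a3 NAND (a1 XNOR a3)
At a1=1, a2=0, a3=1: circuit gives 0, formula gives 0.
At a1=0, a2=0, a3=0: circuit gives 1, formula gives 1.
Agrees on all 8 inputs.

Yes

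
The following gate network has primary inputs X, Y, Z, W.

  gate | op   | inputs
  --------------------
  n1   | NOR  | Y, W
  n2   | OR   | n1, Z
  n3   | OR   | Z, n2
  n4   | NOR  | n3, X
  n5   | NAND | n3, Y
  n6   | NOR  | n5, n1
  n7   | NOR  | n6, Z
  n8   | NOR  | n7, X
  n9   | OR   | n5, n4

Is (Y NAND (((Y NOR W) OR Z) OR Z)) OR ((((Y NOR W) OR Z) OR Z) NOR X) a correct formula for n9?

Yes

n1 = Y NOR W
n2 = n1 OR Z = (Y NOR W) OR Z
n3 = Z OR n2 = Z OR ((Y NOR W) OR Z)
n4 = n3 NOR X = (Z OR ((Y NOR W) OR Z)) NOR X
n5 = n3 NAND Y = (Z OR ((Y NOR W) OR Z)) NAND Y
n9 = n5 OR n4 = ((Z OR ((Y NOR W) OR Z)) NAND Y) OR ((Z OR ((Y NOR W) OR Z)) NOR X)
At X=0, Y=1, Z=1, W=0: circuit gives 0, formula gives 0.
At X=0, Y=0, Z=0, W=0: circuit gives 1, formula gives 1.
Agrees on all 16 inputs.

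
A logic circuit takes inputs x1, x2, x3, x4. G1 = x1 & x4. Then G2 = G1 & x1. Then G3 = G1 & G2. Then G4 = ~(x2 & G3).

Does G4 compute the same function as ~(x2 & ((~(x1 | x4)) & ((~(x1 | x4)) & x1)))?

No

G1 = x1 & x4
G2 = G1 & x1 = (x1 & x4) & x1
G3 = G1 & G2 = (x1 & x4) & ((x1 & x4) & x1)
G4 = ~(x2 & G3) = ~(x2 & ((x1 & x4) & ((x1 & x4) & x1)))
At x1=1, x2=1, x3=0, x4=1: circuit gives 0, formula gives 1.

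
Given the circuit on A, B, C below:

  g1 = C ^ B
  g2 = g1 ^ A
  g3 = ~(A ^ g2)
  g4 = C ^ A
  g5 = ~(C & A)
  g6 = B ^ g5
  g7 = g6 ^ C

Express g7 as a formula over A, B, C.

g5 = ~(C & A)
g6 = B ^ g5 = B ^ (~(C & A))
g7 = g6 ^ C = (B ^ (~(C & A))) ^ C

(B ^ (~(C & A))) ^ C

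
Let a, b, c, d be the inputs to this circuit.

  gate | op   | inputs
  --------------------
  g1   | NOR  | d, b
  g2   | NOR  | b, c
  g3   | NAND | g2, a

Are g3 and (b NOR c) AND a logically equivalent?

No

g2 = b NOR c
g3 = g2 NAND a = (b NOR c) NAND a
At a=0, b=0, c=0, d=0: circuit gives 1, formula gives 0.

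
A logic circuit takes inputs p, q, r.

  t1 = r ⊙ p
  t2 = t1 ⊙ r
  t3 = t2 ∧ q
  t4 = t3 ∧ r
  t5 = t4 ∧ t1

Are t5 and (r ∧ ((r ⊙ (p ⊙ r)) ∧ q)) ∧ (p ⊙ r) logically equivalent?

Yes

t1 = r ⊙ p
t2 = t1 ⊙ r = (r ⊙ p) ⊙ r
t3 = t2 ∧ q = ((r ⊙ p) ⊙ r) ∧ q
t4 = t3 ∧ r = (((r ⊙ p) ⊙ r) ∧ q) ∧ r
t5 = t4 ∧ t1 = ((((r ⊙ p) ⊙ r) ∧ q) ∧ r) ∧ (r ⊙ p)
At p=0, q=0, r=0: circuit gives 0, formula gives 0.
At p=1, q=1, r=1: circuit gives 1, formula gives 1.
Agrees on all 8 inputs.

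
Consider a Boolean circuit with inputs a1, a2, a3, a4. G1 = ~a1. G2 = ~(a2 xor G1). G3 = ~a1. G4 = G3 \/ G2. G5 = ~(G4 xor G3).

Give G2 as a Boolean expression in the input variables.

G1 = ~a1
G2 = ~(a2 xor G1) = ~(a2 xor ~a1)

~(a2 xor ~a1)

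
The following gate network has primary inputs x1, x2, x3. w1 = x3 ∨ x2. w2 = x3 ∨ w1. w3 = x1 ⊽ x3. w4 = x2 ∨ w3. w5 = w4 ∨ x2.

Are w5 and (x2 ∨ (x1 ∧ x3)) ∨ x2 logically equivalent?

No

w3 = x1 ⊽ x3
w4 = x2 ∨ w3 = x2 ∨ (x1 ⊽ x3)
w5 = w4 ∨ x2 = (x2 ∨ (x1 ⊽ x3)) ∨ x2
At x1=0, x2=0, x3=0: circuit gives 1, formula gives 0.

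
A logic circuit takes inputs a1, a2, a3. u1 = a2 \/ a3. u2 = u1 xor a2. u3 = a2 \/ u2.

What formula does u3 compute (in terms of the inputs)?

u1 = a2 \/ a3
u2 = u1 xor a2 = (a2 \/ a3) xor a2
u3 = a2 \/ u2 = a2 \/ ((a2 \/ a3) xor a2)

a2 \/ ((a2 \/ a3) xor a2)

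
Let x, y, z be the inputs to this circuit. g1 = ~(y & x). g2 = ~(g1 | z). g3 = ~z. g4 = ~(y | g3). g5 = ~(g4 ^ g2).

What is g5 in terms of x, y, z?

g1 = ~(y & x)
g2 = ~(g1 | z) = ~((~(y & x)) | z)
g3 = ~z
g4 = ~(y | g3) = ~(y | ~z)
g5 = ~(g4 ^ g2) = ~((~(y | ~z)) ^ (~((~(y & x)) | z)))

~((~(y | ~z)) ^ (~((~(y & x)) | z)))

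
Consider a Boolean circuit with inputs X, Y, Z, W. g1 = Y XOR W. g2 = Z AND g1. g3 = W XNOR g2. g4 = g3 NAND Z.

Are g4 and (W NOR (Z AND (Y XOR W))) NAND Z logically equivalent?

g1 = Y XOR W
g2 = Z AND g1 = Z AND (Y XOR W)
g3 = W XNOR g2 = W XNOR (Z AND (Y XOR W))
g4 = g3 NAND Z = (W XNOR (Z AND (Y XOR W))) NAND Z
At X=0, Y=0, Z=1, W=1: circuit gives 0, formula gives 1.

No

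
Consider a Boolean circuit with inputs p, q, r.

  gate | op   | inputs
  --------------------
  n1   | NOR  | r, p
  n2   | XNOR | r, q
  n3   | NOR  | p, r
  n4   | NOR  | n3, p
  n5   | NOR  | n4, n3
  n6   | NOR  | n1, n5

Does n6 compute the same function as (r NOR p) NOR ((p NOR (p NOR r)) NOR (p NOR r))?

n1 = r NOR p
n3 = p NOR r
n4 = n3 NOR p = (p NOR r) NOR p
n5 = n4 NOR n3 = ((p NOR r) NOR p) NOR (p NOR r)
n6 = n1 NOR n5 = (r NOR p) NOR (((p NOR r) NOR p) NOR (p NOR r))
At p=0, q=0, r=0: circuit gives 0, formula gives 0.
At p=0, q=0, r=1: circuit gives 1, formula gives 1.
Agrees on all 8 inputs.

Yes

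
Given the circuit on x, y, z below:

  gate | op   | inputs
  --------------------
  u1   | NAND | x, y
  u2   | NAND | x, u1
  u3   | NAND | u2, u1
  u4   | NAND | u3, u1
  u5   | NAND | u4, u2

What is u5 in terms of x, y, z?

u1 = x NAND y
u2 = x NAND u1 = x NAND (x NAND y)
u3 = u2 NAND u1 = (x NAND (x NAND y)) NAND (x NAND y)
u4 = u3 NAND u1 = ((x NAND (x NAND y)) NAND (x NAND y)) NAND (x NAND y)
u5 = u4 NAND u2 = (((x NAND (x NAND y)) NAND (x NAND y)) NAND (x NAND y)) NAND (x NAND (x NAND y))

(((x NAND (x NAND y)) NAND (x NAND y)) NAND (x NAND y)) NAND (x NAND (x NAND y))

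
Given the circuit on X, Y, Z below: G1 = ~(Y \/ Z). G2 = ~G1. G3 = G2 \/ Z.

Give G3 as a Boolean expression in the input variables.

~(~(Y \/ Z)) \/ Z

G1 = ~(Y \/ Z)
G2 = ~G1 = ~(~(Y \/ Z))
G3 = G2 \/ Z = ~(~(Y \/ Z)) \/ Z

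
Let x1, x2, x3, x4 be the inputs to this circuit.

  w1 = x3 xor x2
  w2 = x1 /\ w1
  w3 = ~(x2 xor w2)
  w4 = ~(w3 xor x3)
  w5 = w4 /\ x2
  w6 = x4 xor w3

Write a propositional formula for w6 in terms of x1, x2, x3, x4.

w1 = x3 xor x2
w2 = x1 /\ w1 = x1 /\ (x3 xor x2)
w3 = ~(x2 xor w2) = ~(x2 xor (x1 /\ (x3 xor x2)))
w6 = x4 xor w3 = x4 xor (~(x2 xor (x1 /\ (x3 xor x2))))

x4 xor (~(x2 xor (x1 /\ (x3 xor x2))))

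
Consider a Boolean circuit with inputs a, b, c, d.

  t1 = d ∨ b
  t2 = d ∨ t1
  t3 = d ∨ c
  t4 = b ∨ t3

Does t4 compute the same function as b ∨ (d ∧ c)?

No

t3 = d ∨ c
t4 = b ∨ t3 = b ∨ (d ∨ c)
At a=0, b=0, c=0, d=1: circuit gives 1, formula gives 0.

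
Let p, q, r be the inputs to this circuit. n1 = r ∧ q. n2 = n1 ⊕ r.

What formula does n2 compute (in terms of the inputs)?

(r ∧ q) ⊕ r

n1 = r ∧ q
n2 = n1 ⊕ r = (r ∧ q) ⊕ r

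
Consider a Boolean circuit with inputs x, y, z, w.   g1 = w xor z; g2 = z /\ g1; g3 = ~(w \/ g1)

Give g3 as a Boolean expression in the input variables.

g1 = w xor z
g3 = ~(w \/ g1) = ~(w \/ (w xor z))

~(w \/ (w xor z))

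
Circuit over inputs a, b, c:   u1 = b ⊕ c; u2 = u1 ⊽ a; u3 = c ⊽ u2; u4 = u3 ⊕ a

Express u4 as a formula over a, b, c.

(c ⊽ ((b ⊕ c) ⊽ a)) ⊕ a

u1 = b ⊕ c
u2 = u1 ⊽ a = (b ⊕ c) ⊽ a
u3 = c ⊽ u2 = c ⊽ ((b ⊕ c) ⊽ a)
u4 = u3 ⊕ a = (c ⊽ ((b ⊕ c) ⊽ a)) ⊕ a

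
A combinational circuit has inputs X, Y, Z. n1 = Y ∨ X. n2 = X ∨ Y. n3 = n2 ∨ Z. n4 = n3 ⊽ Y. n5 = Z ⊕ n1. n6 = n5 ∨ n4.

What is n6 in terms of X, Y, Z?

n1 = Y ∨ X
n2 = X ∨ Y
n3 = n2 ∨ Z = (X ∨ Y) ∨ Z
n4 = n3 ⊽ Y = ((X ∨ Y) ∨ Z) ⊽ Y
n5 = Z ⊕ n1 = Z ⊕ (Y ∨ X)
n6 = n5 ∨ n4 = (Z ⊕ (Y ∨ X)) ∨ (((X ∨ Y) ∨ Z) ⊽ Y)

(Z ⊕ (Y ∨ X)) ∨ (((X ∨ Y) ∨ Z) ⊽ Y)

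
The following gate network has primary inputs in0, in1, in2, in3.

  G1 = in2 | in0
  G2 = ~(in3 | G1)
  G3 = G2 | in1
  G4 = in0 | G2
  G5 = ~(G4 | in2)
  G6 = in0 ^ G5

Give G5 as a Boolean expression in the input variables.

G1 = in2 | in0
G2 = ~(in3 | G1) = ~(in3 | (in2 | in0))
G4 = in0 | G2 = in0 | (~(in3 | (in2 | in0)))
G5 = ~(G4 | in2) = ~((in0 | (~(in3 | (in2 | in0)))) | in2)

~((in0 | (~(in3 | (in2 | in0)))) | in2)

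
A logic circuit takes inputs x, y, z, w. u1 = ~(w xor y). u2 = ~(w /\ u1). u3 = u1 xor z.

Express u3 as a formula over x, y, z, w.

(~(w xor y)) xor z

u1 = ~(w xor y)
u3 = u1 xor z = (~(w xor y)) xor z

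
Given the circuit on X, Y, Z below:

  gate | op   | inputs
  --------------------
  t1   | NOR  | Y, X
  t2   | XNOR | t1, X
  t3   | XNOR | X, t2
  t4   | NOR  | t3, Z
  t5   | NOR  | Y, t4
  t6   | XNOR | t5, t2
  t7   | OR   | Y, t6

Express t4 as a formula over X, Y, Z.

t1 = Y NOR X
t2 = t1 XNOR X = (Y NOR X) XNOR X
t3 = X XNOR t2 = X XNOR ((Y NOR X) XNOR X)
t4 = t3 NOR Z = (X XNOR ((Y NOR X) XNOR X)) NOR Z

(X XNOR ((Y NOR X) XNOR X)) NOR Z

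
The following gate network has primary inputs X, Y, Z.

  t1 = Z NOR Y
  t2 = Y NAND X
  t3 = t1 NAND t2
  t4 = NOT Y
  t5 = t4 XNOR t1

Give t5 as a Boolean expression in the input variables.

t1 = Z NOR Y
t4 = NOT Y
t5 = t4 XNOR t1 = NOT Y XNOR (Z NOR Y)

NOT Y XNOR (Z NOR Y)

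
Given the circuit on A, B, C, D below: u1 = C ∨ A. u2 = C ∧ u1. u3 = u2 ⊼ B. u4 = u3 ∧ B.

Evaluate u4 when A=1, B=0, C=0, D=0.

0

u1 = 0 ∨ 1 = 1
u2 = 0 ∧ 1 = 0
u3 = 0 ⊼ 0 = 1
u4 = 1 ∧ 0 = 0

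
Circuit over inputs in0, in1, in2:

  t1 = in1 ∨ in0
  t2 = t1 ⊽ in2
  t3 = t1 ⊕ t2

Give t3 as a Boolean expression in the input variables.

t1 = in1 ∨ in0
t2 = t1 ⊽ in2 = (in1 ∨ in0) ⊽ in2
t3 = t1 ⊕ t2 = (in1 ∨ in0) ⊕ ((in1 ∨ in0) ⊽ in2)

(in1 ∨ in0) ⊕ ((in1 ∨ in0) ⊽ in2)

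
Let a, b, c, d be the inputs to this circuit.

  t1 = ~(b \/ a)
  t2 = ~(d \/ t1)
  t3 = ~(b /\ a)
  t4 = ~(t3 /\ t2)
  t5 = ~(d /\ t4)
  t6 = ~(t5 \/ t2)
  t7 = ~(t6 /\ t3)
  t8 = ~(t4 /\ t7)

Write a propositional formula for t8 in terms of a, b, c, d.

~((~((~(b /\ a)) /\ (~(d \/ (~(b \/ a)))))) /\ (~((~((~(d /\ (~((~(b /\ a)) /\ (~(d \/ (~(b \/ a)))))))) \/ (~(d \/ (~(b \/ a)))))) /\ (~(b /\ a)))))

t1 = ~(b \/ a)
t2 = ~(d \/ t1) = ~(d \/ (~(b \/ a)))
t3 = ~(b /\ a)
t4 = ~(t3 /\ t2) = ~((~(b /\ a)) /\ (~(d \/ (~(b \/ a)))))
t5 = ~(d /\ t4) = ~(d /\ (~((~(b /\ a)) /\ (~(d \/ (~(b \/ a)))))))
t6 = ~(t5 \/ t2) = ~((~(d /\ (~((~(b /\ a)) /\ (~(d \/ (~(b \/ a)))))))) \/ (~(d \/ (~(b \/ a)))))
t7 = ~(t6 /\ t3) = ~((~((~(d /\ (~((~(b /\ a)) /\ (~(d \/ (~(b \/ a)))))))) \/ (~(d \/ (~(b \/ a)))))) /\ (~(b /\ a)))
t8 = ~(t4 /\ t7) = ~((~((~(b /\ a)) /\ (~(d \/ (~(b \/ a)))))) /\ (~((~((~(d /\ (~((~(b /\ a)) /\ (~(d \/ (~(b \/ a)))))))) \/ (~(d \/ (~(b \/ a)))))) /\ (~(b /\ a)))))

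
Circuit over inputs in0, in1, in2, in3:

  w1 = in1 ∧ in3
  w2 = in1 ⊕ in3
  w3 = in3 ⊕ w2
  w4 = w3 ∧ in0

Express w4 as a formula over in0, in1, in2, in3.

(in3 ⊕ (in1 ⊕ in3)) ∧ in0

w2 = in1 ⊕ in3
w3 = in3 ⊕ w2 = in3 ⊕ (in1 ⊕ in3)
w4 = w3 ∧ in0 = (in3 ⊕ (in1 ⊕ in3)) ∧ in0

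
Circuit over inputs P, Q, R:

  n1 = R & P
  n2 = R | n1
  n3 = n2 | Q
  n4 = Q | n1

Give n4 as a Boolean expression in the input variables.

n1 = R & P
n4 = Q | n1 = Q | (R & P)

Q | (R & P)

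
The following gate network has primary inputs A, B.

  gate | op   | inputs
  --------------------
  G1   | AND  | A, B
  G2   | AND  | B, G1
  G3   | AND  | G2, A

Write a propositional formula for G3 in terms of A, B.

G1 = A AND B
G2 = B AND G1 = B AND (A AND B)
G3 = G2 AND A = (B AND (A AND B)) AND A

(B AND (A AND B)) AND A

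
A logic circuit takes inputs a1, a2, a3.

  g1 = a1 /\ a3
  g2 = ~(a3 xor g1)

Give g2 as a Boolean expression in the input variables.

g1 = a1 /\ a3
g2 = ~(a3 xor g1) = ~(a3 xor (a1 /\ a3))

~(a3 xor (a1 /\ a3))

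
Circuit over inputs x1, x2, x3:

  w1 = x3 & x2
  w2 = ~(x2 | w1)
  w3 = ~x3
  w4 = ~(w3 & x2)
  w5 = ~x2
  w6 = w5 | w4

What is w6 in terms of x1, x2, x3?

w3 = ~x3
w4 = ~(w3 & x2) = ~(~x3 & x2)
w5 = ~x2
w6 = w5 | w4 = ~x2 | (~(~x3 & x2))

~x2 | (~(~x3 & x2))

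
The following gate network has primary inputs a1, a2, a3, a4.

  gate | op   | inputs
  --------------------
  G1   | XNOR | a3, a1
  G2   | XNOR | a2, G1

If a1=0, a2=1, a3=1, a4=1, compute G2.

0

G1 = 1 XNOR 0 = 0
G2 = 1 XNOR 0 = 0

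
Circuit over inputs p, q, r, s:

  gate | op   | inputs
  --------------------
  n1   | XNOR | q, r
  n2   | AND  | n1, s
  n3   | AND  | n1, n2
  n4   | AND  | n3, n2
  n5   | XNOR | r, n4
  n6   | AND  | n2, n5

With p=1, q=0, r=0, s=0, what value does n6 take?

n1 = 0 XNOR 0 = 1
n2 = 1 AND 0 = 0
n3 = 1 AND 0 = 0
n4 = 0 AND 0 = 0
n5 = 0 XNOR 0 = 1
n6 = 0 AND 1 = 0

0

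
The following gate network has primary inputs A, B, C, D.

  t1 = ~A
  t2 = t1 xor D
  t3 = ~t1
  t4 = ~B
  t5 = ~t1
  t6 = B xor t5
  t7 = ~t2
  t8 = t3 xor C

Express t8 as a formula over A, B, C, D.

~~A xor C

t1 = ~A
t3 = ~t1 = ~~A
t8 = t3 xor C = ~~A xor C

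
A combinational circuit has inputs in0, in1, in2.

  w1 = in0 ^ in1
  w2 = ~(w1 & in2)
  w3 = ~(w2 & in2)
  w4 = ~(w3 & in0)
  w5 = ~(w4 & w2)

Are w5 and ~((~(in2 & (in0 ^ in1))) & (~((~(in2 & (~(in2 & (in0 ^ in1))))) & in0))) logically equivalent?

Yes

w1 = in0 ^ in1
w2 = ~(w1 & in2) = ~((in0 ^ in1) & in2)
w3 = ~(w2 & in2) = ~((~((in0 ^ in1) & in2)) & in2)
w4 = ~(w3 & in0) = ~((~((~((in0 ^ in1) & in2)) & in2)) & in0)
w5 = ~(w4 & w2) = ~((~((~((~((in0 ^ in1) & in2)) & in2)) & in0)) & (~((in0 ^ in1) & in2)))
At in0=0, in1=0, in2=0: circuit gives 0, formula gives 0.
At in0=0, in1=1, in2=1: circuit gives 1, formula gives 1.
Agrees on all 8 inputs.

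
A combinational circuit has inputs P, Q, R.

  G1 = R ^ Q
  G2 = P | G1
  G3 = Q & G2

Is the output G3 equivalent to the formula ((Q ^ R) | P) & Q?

Yes

G1 = R ^ Q
G2 = P | G1 = P | (R ^ Q)
G3 = Q & G2 = Q & (P | (R ^ Q))
At P=0, Q=0, R=0: circuit gives 0, formula gives 0.
At P=0, Q=1, R=0: circuit gives 1, formula gives 1.
Agrees on all 8 inputs.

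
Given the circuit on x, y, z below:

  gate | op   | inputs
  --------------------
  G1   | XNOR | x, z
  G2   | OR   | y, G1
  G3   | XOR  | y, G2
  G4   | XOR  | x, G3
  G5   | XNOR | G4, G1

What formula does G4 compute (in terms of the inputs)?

x XOR (y XOR (y OR (x XNOR z)))

G1 = x XNOR z
G2 = y OR G1 = y OR (x XNOR z)
G3 = y XOR G2 = y XOR (y OR (x XNOR z))
G4 = x XOR G3 = x XOR (y XOR (y OR (x XNOR z)))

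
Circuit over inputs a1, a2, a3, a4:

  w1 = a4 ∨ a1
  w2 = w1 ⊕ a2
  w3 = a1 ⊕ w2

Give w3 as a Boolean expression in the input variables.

a1 ⊕ ((a4 ∨ a1) ⊕ a2)

w1 = a4 ∨ a1
w2 = w1 ⊕ a2 = (a4 ∨ a1) ⊕ a2
w3 = a1 ⊕ w2 = a1 ⊕ ((a4 ∨ a1) ⊕ a2)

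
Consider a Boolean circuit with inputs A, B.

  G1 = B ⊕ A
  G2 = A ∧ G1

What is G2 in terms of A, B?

G1 = B ⊕ A
G2 = A ∧ G1 = A ∧ (B ⊕ A)

A ∧ (B ⊕ A)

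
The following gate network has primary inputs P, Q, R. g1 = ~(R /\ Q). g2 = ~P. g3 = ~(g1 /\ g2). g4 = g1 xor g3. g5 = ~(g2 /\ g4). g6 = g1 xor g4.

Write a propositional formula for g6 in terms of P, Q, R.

g1 = ~(R /\ Q)
g2 = ~P
g3 = ~(g1 /\ g2) = ~((~(R /\ Q)) /\ ~P)
g4 = g1 xor g3 = (~(R /\ Q)) xor (~((~(R /\ Q)) /\ ~P))
g6 = g1 xor g4 = (~(R /\ Q)) xor ((~(R /\ Q)) xor (~((~(R /\ Q)) /\ ~P)))

(~(R /\ Q)) xor ((~(R /\ Q)) xor (~((~(R /\ Q)) /\ ~P)))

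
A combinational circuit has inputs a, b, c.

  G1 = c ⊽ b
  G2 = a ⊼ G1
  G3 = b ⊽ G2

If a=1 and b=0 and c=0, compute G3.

1

G1 = 0 ⊽ 0 = 1
G2 = 1 ⊼ 1 = 0
G3 = 0 ⊽ 0 = 1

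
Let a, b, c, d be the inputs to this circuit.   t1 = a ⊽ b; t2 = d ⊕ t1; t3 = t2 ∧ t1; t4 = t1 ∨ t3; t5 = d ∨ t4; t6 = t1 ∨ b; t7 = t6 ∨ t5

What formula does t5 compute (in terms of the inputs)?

t1 = a ⊽ b
t2 = d ⊕ t1 = d ⊕ (a ⊽ b)
t3 = t2 ∧ t1 = (d ⊕ (a ⊽ b)) ∧ (a ⊽ b)
t4 = t1 ∨ t3 = (a ⊽ b) ∨ ((d ⊕ (a ⊽ b)) ∧ (a ⊽ b))
t5 = d ∨ t4 = d ∨ ((a ⊽ b) ∨ ((d ⊕ (a ⊽ b)) ∧ (a ⊽ b)))

d ∨ ((a ⊽ b) ∨ ((d ⊕ (a ⊽ b)) ∧ (a ⊽ b)))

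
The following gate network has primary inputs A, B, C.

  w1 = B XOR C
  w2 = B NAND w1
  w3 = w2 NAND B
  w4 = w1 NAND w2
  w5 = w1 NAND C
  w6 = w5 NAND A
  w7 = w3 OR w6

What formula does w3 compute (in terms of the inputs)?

w1 = B XOR C
w2 = B NAND w1 = B NAND (B XOR C)
w3 = w2 NAND B = (B NAND (B XOR C)) NAND B

(B NAND (B XOR C)) NAND B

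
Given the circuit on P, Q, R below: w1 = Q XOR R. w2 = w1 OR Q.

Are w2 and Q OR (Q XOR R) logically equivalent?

Yes

w1 = Q XOR R
w2 = w1 OR Q = (Q XOR R) OR Q
At P=0, Q=0, R=0: circuit gives 0, formula gives 0.
At P=0, Q=0, R=1: circuit gives 1, formula gives 1.
Agrees on all 8 inputs.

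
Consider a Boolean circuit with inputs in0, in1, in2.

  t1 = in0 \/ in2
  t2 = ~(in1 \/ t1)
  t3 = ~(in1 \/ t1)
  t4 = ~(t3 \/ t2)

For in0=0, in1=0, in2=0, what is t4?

t1 = 0 \/ 0 = 0
t2 = ~(0 \/ 0) = 1
t3 = ~(0 \/ 0) = 1
t4 = ~(1 \/ 1) = 0

0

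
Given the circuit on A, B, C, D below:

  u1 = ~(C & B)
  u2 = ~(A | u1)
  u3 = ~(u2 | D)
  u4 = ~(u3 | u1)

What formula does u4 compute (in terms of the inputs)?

~((~((~(A | (~(C & B)))) | D)) | (~(C & B)))

u1 = ~(C & B)
u2 = ~(A | u1) = ~(A | (~(C & B)))
u3 = ~(u2 | D) = ~((~(A | (~(C & B)))) | D)
u4 = ~(u3 | u1) = ~((~((~(A | (~(C & B)))) | D)) | (~(C & B)))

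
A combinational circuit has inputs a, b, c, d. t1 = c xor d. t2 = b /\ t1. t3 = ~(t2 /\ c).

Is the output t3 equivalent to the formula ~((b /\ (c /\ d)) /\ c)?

No

t1 = c xor d
t2 = b /\ t1 = b /\ (c xor d)
t3 = ~(t2 /\ c) = ~((b /\ (c xor d)) /\ c)
At a=0, b=1, c=1, d=0: circuit gives 0, formula gives 1.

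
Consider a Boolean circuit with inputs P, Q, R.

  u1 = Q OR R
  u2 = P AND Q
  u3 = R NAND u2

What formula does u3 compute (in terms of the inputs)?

R NAND (P AND Q)

u2 = P AND Q
u3 = R NAND u2 = R NAND (P AND Q)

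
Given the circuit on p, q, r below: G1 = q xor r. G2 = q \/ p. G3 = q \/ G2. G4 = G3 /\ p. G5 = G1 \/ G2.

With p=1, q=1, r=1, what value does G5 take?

1

G1 = 1 xor 1 = 0
G2 = 1 \/ 1 = 1
G5 = 0 \/ 1 = 1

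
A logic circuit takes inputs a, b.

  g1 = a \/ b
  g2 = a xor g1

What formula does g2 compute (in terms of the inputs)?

g1 = a \/ b
g2 = a xor g1 = a xor (a \/ b)

a xor (a \/ b)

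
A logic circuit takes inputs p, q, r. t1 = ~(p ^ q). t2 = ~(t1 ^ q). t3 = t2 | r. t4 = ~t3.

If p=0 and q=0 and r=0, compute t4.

t1 = ~(0 ^ 0) = 1
t2 = ~(1 ^ 0) = 0
t3 = 0 | 0 = 0
t4 = ~0 = 1

1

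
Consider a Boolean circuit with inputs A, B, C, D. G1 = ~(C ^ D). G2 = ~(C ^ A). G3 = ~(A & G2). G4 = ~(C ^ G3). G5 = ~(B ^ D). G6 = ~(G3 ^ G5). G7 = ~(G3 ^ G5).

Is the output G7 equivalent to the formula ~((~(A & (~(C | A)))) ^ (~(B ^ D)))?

G2 = ~(C ^ A)
G3 = ~(A & G2) = ~(A & (~(C ^ A)))
G5 = ~(B ^ D)
G7 = ~(G3 ^ G5) = ~((~(A & (~(C ^ A)))) ^ (~(B ^ D)))
At A=1, B=0, C=1, D=0: circuit gives 0, formula gives 1.

No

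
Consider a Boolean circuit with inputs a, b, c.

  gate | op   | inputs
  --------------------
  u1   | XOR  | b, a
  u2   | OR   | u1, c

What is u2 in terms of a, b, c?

u1 = b XOR a
u2 = u1 OR c = (b XOR a) OR c

(b XOR a) OR c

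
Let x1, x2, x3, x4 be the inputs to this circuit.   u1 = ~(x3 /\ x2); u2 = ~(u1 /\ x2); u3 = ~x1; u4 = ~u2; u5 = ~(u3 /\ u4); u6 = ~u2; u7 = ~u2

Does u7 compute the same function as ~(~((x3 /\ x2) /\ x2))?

u1 = ~(x3 /\ x2)
u2 = ~(u1 /\ x2) = ~((~(x3 /\ x2)) /\ x2)
u7 = ~u2 = ~(~((~(x3 /\ x2)) /\ x2))
At x1=0, x2=1, x3=0, x4=0: circuit gives 1, formula gives 0.

No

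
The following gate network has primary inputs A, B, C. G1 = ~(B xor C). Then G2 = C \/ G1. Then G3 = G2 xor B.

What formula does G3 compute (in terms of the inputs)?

(C \/ (~(B xor C))) xor B

G1 = ~(B xor C)
G2 = C \/ G1 = C \/ (~(B xor C))
G3 = G2 xor B = (C \/ (~(B xor C))) xor B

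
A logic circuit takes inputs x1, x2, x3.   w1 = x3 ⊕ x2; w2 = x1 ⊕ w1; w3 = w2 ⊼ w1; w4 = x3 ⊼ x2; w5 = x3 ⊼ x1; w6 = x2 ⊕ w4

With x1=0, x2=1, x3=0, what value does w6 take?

0

w4 = 0 ⊼ 1 = 1
w6 = 1 ⊕ 1 = 0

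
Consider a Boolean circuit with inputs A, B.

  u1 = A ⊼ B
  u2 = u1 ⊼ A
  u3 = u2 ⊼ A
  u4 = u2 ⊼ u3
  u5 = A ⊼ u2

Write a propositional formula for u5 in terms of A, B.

u1 = A ⊼ B
u2 = u1 ⊼ A = (A ⊼ B) ⊼ A
u5 = A ⊼ u2 = A ⊼ ((A ⊼ B) ⊼ A)

A ⊼ ((A ⊼ B) ⊼ A)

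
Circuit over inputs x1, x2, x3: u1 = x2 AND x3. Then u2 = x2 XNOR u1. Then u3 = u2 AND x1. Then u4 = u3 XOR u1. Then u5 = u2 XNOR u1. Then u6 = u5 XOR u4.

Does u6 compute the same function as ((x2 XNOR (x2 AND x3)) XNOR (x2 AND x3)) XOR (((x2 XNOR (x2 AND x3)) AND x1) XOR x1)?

No

u1 = x2 AND x3
u2 = x2 XNOR u1 = x2 XNOR (x2 AND x3)
u3 = u2 AND x1 = (x2 XNOR (x2 AND x3)) AND x1
u4 = u3 XOR u1 = ((x2 XNOR (x2 AND x3)) AND x1) XOR (x2 AND x3)
u5 = u2 XNOR u1 = (x2 XNOR (x2 AND x3)) XNOR (x2 AND x3)
u6 = u5 XOR u4 = ((x2 XNOR (x2 AND x3)) XNOR (x2 AND x3)) XOR (((x2 XNOR (x2 AND x3)) AND x1) XOR (x2 AND x3))
At x1=0, x2=1, x3=1: circuit gives 0, formula gives 1.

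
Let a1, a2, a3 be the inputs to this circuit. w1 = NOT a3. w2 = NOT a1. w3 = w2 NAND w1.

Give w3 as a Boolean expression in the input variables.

NOT a1 NAND NOT a3

w1 = NOT a3
w2 = NOT a1
w3 = w2 NAND w1 = NOT a1 NAND NOT a3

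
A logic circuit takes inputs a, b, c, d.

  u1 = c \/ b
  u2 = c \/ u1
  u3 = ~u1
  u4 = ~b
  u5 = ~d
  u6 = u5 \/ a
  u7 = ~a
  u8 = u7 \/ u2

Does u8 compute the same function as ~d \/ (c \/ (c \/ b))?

No

u1 = c \/ b
u2 = c \/ u1 = c \/ (c \/ b)
u7 = ~a
u8 = u7 \/ u2 = ~a \/ (c \/ (c \/ b))
At a=0, b=0, c=0, d=1: circuit gives 1, formula gives 0.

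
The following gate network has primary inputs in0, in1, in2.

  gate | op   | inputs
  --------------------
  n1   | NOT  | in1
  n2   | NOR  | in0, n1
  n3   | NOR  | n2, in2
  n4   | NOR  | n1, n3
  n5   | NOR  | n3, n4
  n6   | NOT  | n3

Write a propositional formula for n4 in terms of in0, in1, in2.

n1 = NOT in1
n2 = in0 NOR n1 = in0 NOR NOT in1
n3 = n2 NOR in2 = (in0 NOR NOT in1) NOR in2
n4 = n1 NOR n3 = NOT in1 NOR ((in0 NOR NOT in1) NOR in2)

NOT in1 NOR ((in0 NOR NOT in1) NOR in2)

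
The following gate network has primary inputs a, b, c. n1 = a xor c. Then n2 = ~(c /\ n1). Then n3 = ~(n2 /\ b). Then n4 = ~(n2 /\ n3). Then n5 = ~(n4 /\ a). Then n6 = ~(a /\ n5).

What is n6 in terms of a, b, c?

n1 = a xor c
n2 = ~(c /\ n1) = ~(c /\ (a xor c))
n3 = ~(n2 /\ b) = ~((~(c /\ (a xor c))) /\ b)
n4 = ~(n2 /\ n3) = ~((~(c /\ (a xor c))) /\ (~((~(c /\ (a xor c))) /\ b)))
n5 = ~(n4 /\ a) = ~((~((~(c /\ (a xor c))) /\ (~((~(c /\ (a xor c))) /\ b)))) /\ a)
n6 = ~(a /\ n5) = ~(a /\ (~((~((~(c /\ (a xor c))) /\ (~((~(c /\ (a xor c))) /\ b)))) /\ a)))

~(a /\ (~((~((~(c /\ (a xor c))) /\ (~((~(c /\ (a xor c))) /\ b)))) /\ a)))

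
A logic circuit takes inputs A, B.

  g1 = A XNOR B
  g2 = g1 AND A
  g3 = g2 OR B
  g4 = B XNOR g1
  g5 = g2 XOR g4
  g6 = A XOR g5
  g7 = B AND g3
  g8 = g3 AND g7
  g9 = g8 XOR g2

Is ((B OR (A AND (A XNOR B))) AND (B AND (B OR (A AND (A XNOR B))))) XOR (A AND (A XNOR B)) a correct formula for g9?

Yes

g1 = A XNOR B
g2 = g1 AND A = (A XNOR B) AND A
g3 = g2 OR B = ((A XNOR B) AND A) OR B
g7 = B AND g3 = B AND (((A XNOR B) AND A) OR B)
g8 = g3 AND g7 = (((A XNOR B) AND A) OR B) AND (B AND (((A XNOR B) AND A) OR B))
g9 = g8 XOR g2 = ((((A XNOR B) AND A) OR B) AND (B AND (((A XNOR B) AND A) OR B))) XOR ((A XNOR B) AND A)
At A=0, B=0: circuit gives 0, formula gives 0.
At A=0, B=1: circuit gives 1, formula gives 1.
Agrees on all 4 inputs.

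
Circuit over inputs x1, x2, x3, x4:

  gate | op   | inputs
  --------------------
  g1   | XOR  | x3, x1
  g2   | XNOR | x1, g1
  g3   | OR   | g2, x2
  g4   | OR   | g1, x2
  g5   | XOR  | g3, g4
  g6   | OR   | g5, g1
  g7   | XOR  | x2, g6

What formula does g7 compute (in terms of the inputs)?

g1 = x3 XOR x1
g2 = x1 XNOR g1 = x1 XNOR (x3 XOR x1)
g3 = g2 OR x2 = (x1 XNOR (x3 XOR x1)) OR x2
g4 = g1 OR x2 = (x3 XOR x1) OR x2
g5 = g3 XOR g4 = ((x1 XNOR (x3 XOR x1)) OR x2) XOR ((x3 XOR x1) OR x2)
g6 = g5 OR g1 = (((x1 XNOR (x3 XOR x1)) OR x2) XOR ((x3 XOR x1) OR x2)) OR (x3 XOR x1)
g7 = x2 XOR g6 = x2 XOR ((((x1 XNOR (x3 XOR x1)) OR x2) XOR ((x3 XOR x1) OR x2)) OR (x3 XOR x1))

x2 XOR ((((x1 XNOR (x3 XOR x1)) OR x2) XOR ((x3 XOR x1) OR x2)) OR (x3 XOR x1))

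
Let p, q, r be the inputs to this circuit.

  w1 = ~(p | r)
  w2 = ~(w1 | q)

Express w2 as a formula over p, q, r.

w1 = ~(p | r)
w2 = ~(w1 | q) = ~((~(p | r)) | q)

~((~(p | r)) | q)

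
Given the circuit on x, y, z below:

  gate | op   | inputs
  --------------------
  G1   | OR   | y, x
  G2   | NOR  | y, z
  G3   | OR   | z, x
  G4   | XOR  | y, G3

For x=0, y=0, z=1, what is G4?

G3 = 1 OR 0 = 1
G4 = 0 XOR 1 = 1

1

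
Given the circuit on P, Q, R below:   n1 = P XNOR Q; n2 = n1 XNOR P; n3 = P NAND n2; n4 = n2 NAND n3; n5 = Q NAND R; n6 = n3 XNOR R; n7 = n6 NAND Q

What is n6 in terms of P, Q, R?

n1 = P XNOR Q
n2 = n1 XNOR P = (P XNOR Q) XNOR P
n3 = P NAND n2 = P NAND ((P XNOR Q) XNOR P)
n6 = n3 XNOR R = (P NAND ((P XNOR Q) XNOR P)) XNOR R

(P NAND ((P XNOR Q) XNOR P)) XNOR R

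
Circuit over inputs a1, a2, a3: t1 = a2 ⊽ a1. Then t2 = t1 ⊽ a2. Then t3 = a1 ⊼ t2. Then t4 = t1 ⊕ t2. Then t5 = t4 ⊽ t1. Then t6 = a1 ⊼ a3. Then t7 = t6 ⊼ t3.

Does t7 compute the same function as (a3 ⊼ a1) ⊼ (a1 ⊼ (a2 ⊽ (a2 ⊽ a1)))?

t1 = a2 ⊽ a1
t2 = t1 ⊽ a2 = (a2 ⊽ a1) ⊽ a2
t3 = a1 ⊼ t2 = a1 ⊼ ((a2 ⊽ a1) ⊽ a2)
t6 = a1 ⊼ a3
t7 = t6 ⊼ t3 = (a1 ⊼ a3) ⊼ (a1 ⊼ ((a2 ⊽ a1) ⊽ a2))
At a1=0, a2=0, a3=0: circuit gives 0, formula gives 0.
At a1=1, a2=0, a3=0: circuit gives 1, formula gives 1.
Agrees on all 8 inputs.

Yes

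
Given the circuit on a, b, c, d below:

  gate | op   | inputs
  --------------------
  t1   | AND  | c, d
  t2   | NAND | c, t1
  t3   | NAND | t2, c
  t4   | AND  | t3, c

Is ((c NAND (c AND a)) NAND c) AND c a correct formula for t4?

No

t1 = c AND d
t2 = c NAND t1 = c NAND (c AND d)
t3 = t2 NAND c = (c NAND (c AND d)) NAND c
t4 = t3 AND c = ((c NAND (c AND d)) NAND c) AND c
At a=0, b=0, c=1, d=1: circuit gives 1, formula gives 0.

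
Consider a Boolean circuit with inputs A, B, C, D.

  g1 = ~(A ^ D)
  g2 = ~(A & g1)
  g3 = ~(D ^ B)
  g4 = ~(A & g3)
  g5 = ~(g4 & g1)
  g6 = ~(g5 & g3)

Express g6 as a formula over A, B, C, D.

g1 = ~(A ^ D)
g3 = ~(D ^ B)
g4 = ~(A & g3) = ~(A & (~(D ^ B)))
g5 = ~(g4 & g1) = ~((~(A & (~(D ^ B)))) & (~(A ^ D)))
g6 = ~(g5 & g3) = ~((~((~(A & (~(D ^ B)))) & (~(A ^ D)))) & (~(D ^ B)))

~((~((~(A & (~(D ^ B)))) & (~(A ^ D)))) & (~(D ^ B)))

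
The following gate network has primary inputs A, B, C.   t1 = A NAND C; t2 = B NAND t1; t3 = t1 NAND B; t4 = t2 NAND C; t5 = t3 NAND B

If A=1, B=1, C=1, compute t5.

0

t1 = 1 NAND 1 = 0
t3 = 0 NAND 1 = 1
t5 = 1 NAND 1 = 0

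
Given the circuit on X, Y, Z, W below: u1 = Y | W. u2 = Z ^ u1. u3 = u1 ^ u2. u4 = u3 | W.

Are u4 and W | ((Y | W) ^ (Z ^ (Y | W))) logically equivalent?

u1 = Y | W
u2 = Z ^ u1 = Z ^ (Y | W)
u3 = u1 ^ u2 = (Y | W) ^ (Z ^ (Y | W))
u4 = u3 | W = ((Y | W) ^ (Z ^ (Y | W))) | W
At X=0, Y=0, Z=0, W=0: circuit gives 0, formula gives 0.
At X=0, Y=0, Z=0, W=1: circuit gives 1, formula gives 1.
Agrees on all 16 inputs.

Yes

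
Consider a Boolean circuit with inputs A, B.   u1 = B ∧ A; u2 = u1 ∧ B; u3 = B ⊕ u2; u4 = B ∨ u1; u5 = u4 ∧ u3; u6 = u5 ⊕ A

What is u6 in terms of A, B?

u1 = B ∧ A
u2 = u1 ∧ B = (B ∧ A) ∧ B
u3 = B ⊕ u2 = B ⊕ ((B ∧ A) ∧ B)
u4 = B ∨ u1 = B ∨ (B ∧ A)
u5 = u4 ∧ u3 = (B ∨ (B ∧ A)) ∧ (B ⊕ ((B ∧ A) ∧ B))
u6 = u5 ⊕ A = ((B ∨ (B ∧ A)) ∧ (B ⊕ ((B ∧ A) ∧ B))) ⊕ A

((B ∨ (B ∧ A)) ∧ (B ⊕ ((B ∧ A) ∧ B))) ⊕ A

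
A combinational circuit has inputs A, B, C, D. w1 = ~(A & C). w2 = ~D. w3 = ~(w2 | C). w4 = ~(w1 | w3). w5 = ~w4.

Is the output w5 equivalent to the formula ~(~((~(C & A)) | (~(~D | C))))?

Yes

w1 = ~(A & C)
w2 = ~D
w3 = ~(w2 | C) = ~(~D | C)
w4 = ~(w1 | w3) = ~((~(A & C)) | (~(~D | C)))
w5 = ~w4 = ~(~((~(A & C)) | (~(~D | C))))
At A=1, B=0, C=1, D=0: circuit gives 0, formula gives 0.
At A=0, B=0, C=0, D=0: circuit gives 1, formula gives 1.
Agrees on all 16 inputs.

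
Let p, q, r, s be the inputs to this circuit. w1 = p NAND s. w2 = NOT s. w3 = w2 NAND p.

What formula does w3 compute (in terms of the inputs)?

w2 = NOT s
w3 = w2 NAND p = NOT s NAND p

NOT s NAND p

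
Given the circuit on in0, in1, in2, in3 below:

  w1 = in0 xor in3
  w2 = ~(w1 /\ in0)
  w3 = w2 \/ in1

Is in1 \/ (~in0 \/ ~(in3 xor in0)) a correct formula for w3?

w1 = in0 xor in3
w2 = ~(w1 /\ in0) = ~((in0 xor in3) /\ in0)
w3 = w2 \/ in1 = (~((in0 xor in3) /\ in0)) \/ in1
At in0=1, in1=0, in2=0, in3=0: circuit gives 0, formula gives 0.
At in0=0, in1=0, in2=0, in3=0: circuit gives 1, formula gives 1.
Agrees on all 16 inputs.

Yes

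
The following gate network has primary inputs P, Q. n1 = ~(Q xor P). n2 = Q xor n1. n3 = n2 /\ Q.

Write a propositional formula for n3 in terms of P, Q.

n1 = ~(Q xor P)
n2 = Q xor n1 = Q xor (~(Q xor P))
n3 = n2 /\ Q = (Q xor (~(Q xor P))) /\ Q

(Q xor (~(Q xor P))) /\ Q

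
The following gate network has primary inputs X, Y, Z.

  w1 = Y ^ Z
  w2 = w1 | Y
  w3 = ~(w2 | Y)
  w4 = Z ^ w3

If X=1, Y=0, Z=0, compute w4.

1

w1 = 0 ^ 0 = 0
w2 = 0 | 0 = 0
w3 = ~(0 | 0) = 1
w4 = 0 ^ 1 = 1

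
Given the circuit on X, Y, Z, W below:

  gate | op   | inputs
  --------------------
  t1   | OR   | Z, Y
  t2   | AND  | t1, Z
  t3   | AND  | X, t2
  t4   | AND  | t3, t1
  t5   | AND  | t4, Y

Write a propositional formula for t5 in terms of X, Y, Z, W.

((X AND ((Z OR Y) AND Z)) AND (Z OR Y)) AND Y

t1 = Z OR Y
t2 = t1 AND Z = (Z OR Y) AND Z
t3 = X AND t2 = X AND ((Z OR Y) AND Z)
t4 = t3 AND t1 = (X AND ((Z OR Y) AND Z)) AND (Z OR Y)
t5 = t4 AND Y = ((X AND ((Z OR Y) AND Z)) AND (Z OR Y)) AND Y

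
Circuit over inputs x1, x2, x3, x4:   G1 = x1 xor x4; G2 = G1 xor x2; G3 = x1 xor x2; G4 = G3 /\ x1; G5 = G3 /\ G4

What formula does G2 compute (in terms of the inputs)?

(x1 xor x4) xor x2

G1 = x1 xor x4
G2 = G1 xor x2 = (x1 xor x4) xor x2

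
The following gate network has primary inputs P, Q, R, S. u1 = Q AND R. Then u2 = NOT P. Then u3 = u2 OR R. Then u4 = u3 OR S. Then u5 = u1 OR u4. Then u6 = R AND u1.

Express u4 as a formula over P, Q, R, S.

u2 = NOT P
u3 = u2 OR R = NOT P OR R
u4 = u3 OR S = (NOT P OR R) OR S

(NOT P OR R) OR S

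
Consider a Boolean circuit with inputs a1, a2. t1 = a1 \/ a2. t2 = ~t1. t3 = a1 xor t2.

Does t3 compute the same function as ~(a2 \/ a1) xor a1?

t1 = a1 \/ a2
t2 = ~t1 = ~(a1 \/ a2)
t3 = a1 xor t2 = a1 xor ~(a1 \/ a2)
At a1=0, a2=1: circuit gives 0, formula gives 0.
At a1=0, a2=0: circuit gives 1, formula gives 1.
Agrees on all 4 inputs.

Yes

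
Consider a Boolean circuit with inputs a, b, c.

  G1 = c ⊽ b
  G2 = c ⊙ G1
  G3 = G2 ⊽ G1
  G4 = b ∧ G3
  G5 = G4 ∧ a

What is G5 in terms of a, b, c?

(b ∧ ((c ⊙ (c ⊽ b)) ⊽ (c ⊽ b))) ∧ a

G1 = c ⊽ b
G2 = c ⊙ G1 = c ⊙ (c ⊽ b)
G3 = G2 ⊽ G1 = (c ⊙ (c ⊽ b)) ⊽ (c ⊽ b)
G4 = b ∧ G3 = b ∧ ((c ⊙ (c ⊽ b)) ⊽ (c ⊽ b))
G5 = G4 ∧ a = (b ∧ ((c ⊙ (c ⊽ b)) ⊽ (c ⊽ b))) ∧ a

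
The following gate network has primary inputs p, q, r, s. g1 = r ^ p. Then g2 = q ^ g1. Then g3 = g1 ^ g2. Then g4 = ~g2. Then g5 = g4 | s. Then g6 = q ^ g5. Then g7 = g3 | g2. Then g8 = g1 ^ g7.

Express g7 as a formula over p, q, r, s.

((r ^ p) ^ (q ^ (r ^ p))) | (q ^ (r ^ p))

g1 = r ^ p
g2 = q ^ g1 = q ^ (r ^ p)
g3 = g1 ^ g2 = (r ^ p) ^ (q ^ (r ^ p))
g7 = g3 | g2 = ((r ^ p) ^ (q ^ (r ^ p))) | (q ^ (r ^ p))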